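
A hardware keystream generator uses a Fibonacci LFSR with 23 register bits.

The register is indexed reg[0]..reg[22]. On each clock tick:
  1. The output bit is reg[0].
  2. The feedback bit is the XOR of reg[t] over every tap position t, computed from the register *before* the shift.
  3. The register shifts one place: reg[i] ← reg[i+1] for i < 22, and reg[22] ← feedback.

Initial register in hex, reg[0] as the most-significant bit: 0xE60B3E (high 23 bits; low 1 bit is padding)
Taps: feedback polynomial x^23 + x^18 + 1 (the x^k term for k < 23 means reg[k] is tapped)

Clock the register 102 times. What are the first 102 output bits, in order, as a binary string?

step | reg (before) | out | fb
   0 | 11100110000010110011111 | 1 | 0
   1 | 11001100000101100111110 | 1 | 0
   2 | 10011000001011001111100 | 1 | 0
   3 | 00110000010110011111000 | 0 | 1
   4 | 01100000101100111110001 | 0 | 1
   5 | 11000001011001111100011 | 1 | 1
   6 | 10000010110011111000111 | 1 | 1
   7 | 00000101100111110001111 | 0 | 0
   8 | 00001011001111100011110 | 0 | 1
   9 | 00010110011111000111101 | 0 | 1
  10 | 00101100111110001111011 | 0 | 1
  11 | 01011001111100011110111 | 0 | 1
  12 | 10110011111000111101111 | 1 | 1
  13 | 01100111110001111011111 | 0 | 1
  14 | 11001111100011110111111 | 1 | 0
  15 | 10011111000111101111110 | 1 | 0
  16 | 00111110001111011111100 | 0 | 1
  17 | 01111100011110111111001 | 0 | 1
  18 | 11111000111101111110011 | 1 | 0
  19 | 11110001111011111100110 | 1 | 1
  20 | 11100011110111111001101 | 1 | 1
  21 | 11000111101111110011011 | 1 | 0
  22 | 10001111011111100110110 | 1 | 0
  23 | 00011110111111001101100 | 0 | 0
  24 | 00111101111110011011000 | 0 | 1
  25 | 01111011111100110110001 | 0 | 1
  26 | 11110111111001101100011 | 1 | 1
  27 | 11101111110011011000111 | 1 | 1
  28 | 11011111100110110001111 | 1 | 1
  29 | 10111111001101100011111 | 1 | 0
  30 | 01111110011011000111110 | 0 | 1
  31 | 11111100110110001111101 | 1 | 0
  32 | 11111001101100011111010 | 1 | 0
  33 | 11110011011000111110100 | 1 | 0
  34 | 11100110110001111101000 | 1 | 1
  35 | 11001101100011111010001 | 1 | 0
  36 | 10011011000111110100010 | 1 | 1
  37 | 00110110001111101000101 | 0 | 0
  38 | 01101100011111010001010 | 0 | 0
  39 | 11011000111110100010100 | 1 | 0
  40 | 10110001111101000101000 | 1 | 1
  41 | 01100011111010001010001 | 0 | 1
  42 | 11000111110100010100011 | 1 | 1
  43 | 10001111101000101000111 | 1 | 1
  44 | 00011111010001010001111 | 0 | 0
  45 | 00111110100010100011110 | 0 | 1
  46 | 01111101000101000111101 | 0 | 1
  47 | 11111010001010001111011 | 1 | 0
  48 | 11110100010100011110110 | 1 | 0
  49 | 11101000101000111101100 | 1 | 1
  50 | 11010001010001111011001 | 1 | 0
  51 | 10100010100011110110010 | 1 | 0
  52 | 01000101000111101100100 | 0 | 0
  53 | 10001010001111011001000 | 1 | 1
  54 | 00010100011110110010001 | 0 | 1
  55 | 00101000111101100100011 | 0 | 0
  56 | 01010001111011001000110 | 0 | 0
  57 | 10100011110110010001100 | 1 | 1
  58 | 01000111101100100011001 | 0 | 1
  59 | 10001111011001000110011 | 1 | 0
  60 | 00011110110010001100110 | 0 | 0
  61 | 00111101100100011001100 | 0 | 0
  62 | 01111011001000110011000 | 0 | 1
  63 | 11110110010001100110001 | 1 | 0
  64 | 11101100100011001100010 | 1 | 1
  65 | 11011001000110011000101 | 1 | 1
  66 | 10110010001100110001011 | 1 | 1
  67 | 01100100011001100010111 | 0 | 1
  68 | 11001000110011000101111 | 1 | 1
  69 | 10010001100110001011111 | 1 | 0
  70 | 00100011001100010111110 | 0 | 1
  71 | 01000110011000101111101 | 0 | 1
  72 | 10001100110001011111011 | 1 | 0
  73 | 00011001100010111110110 | 0 | 1
  74 | 00110011000101111101101 | 0 | 0
  75 | 01100110001011111011010 | 0 | 1
  76 | 11001100010111110110101 | 1 | 0
  77 | 10011000101111101101010 | 1 | 1
  78 | 00110001011111011010101 | 0 | 1
  79 | 01100010111110110101011 | 0 | 0
  80 | 11000101111101101010110 | 1 | 0
  81 | 10001011111011010101100 | 1 | 1
  82 | 00010111110110101011001 | 0 | 1
  83 | 00101111101101010110011 | 0 | 1
  84 | 01011111011010101100111 | 0 | 0
  85 | 10111110110101011001110 | 1 | 1
  86 | 01111101101010110011101 | 0 | 1
  87 | 11111011010101100111011 | 1 | 0
  88 | 11110110101011001110110 | 1 | 0
  89 | 11101101010110011101100 | 1 | 1
  90 | 11011010101100111011001 | 1 | 0
  91 | 10110101011001110110010 | 1 | 0
  92 | 01101010110011101100100 | 0 | 0
  93 | 11010101100111011001000 | 1 | 1
  94 | 10101011001110110010001 | 1 | 0
  95 | 01010110011101100100010 | 0 | 0
  96 | 10101100111011001000100 | 1 | 1
  97 | 01011001110110010001001 | 0 | 0
  98 | 10110011101100100010010 | 1 | 0
  99 | 01100111011001000100100 | 0 | 0
 100 | 11001110110010001001000 | 1 | 1
 101 | 10011101100100010010001 | 1 | 0

111001100000101100111110001111011111100110110001111101000101000111101100100011001100010111110110101011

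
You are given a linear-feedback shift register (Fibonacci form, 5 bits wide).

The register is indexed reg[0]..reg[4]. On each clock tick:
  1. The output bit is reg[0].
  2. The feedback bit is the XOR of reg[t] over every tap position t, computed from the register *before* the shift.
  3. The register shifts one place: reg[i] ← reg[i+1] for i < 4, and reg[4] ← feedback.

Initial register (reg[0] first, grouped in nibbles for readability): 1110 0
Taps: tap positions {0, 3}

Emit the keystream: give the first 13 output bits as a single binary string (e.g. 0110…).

1110011010010

tick  register→output (feedback)
  0  11100→1 (1)
  1  11001→1 (1)
  2  10011→1 (0)
  3  00110→0 (1)
  4  01101→0 (0)
  5  11010→1 (0)
  6  10100→1 (1)
  7  01001→0 (0)
  8  10010→1 (0)
  9  00100→0 (0)
 10  01000→0 (0)
 11  10000→1 (1)
 12  00001→0 (0)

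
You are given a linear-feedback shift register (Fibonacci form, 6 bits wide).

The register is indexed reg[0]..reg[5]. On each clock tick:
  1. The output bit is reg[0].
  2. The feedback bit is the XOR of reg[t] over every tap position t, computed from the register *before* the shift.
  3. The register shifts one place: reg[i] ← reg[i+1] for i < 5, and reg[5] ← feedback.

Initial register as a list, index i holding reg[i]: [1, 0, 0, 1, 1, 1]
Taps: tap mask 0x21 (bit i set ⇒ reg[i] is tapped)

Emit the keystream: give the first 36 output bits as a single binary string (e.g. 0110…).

100111000101111001010001100001000001

step | reg (before) | out | fb
   0 | 100111 | 1 | 0
   1 | 001110 | 0 | 0
   2 | 011100 | 0 | 0
   3 | 111000 | 1 | 1
   4 | 110001 | 1 | 0
   5 | 100010 | 1 | 1
   6 | 000101 | 0 | 1
   7 | 001011 | 0 | 1
   8 | 010111 | 0 | 1
   9 | 101111 | 1 | 0
  10 | 011110 | 0 | 0
  11 | 111100 | 1 | 1
  12 | 111001 | 1 | 0
  13 | 110010 | 1 | 1
  14 | 100101 | 1 | 0
  15 | 001010 | 0 | 0
  16 | 010100 | 0 | 0
  17 | 101000 | 1 | 1
  18 | 010001 | 0 | 1
  19 | 100011 | 1 | 0
  20 | 000110 | 0 | 0
  21 | 001100 | 0 | 0
  22 | 011000 | 0 | 0
  23 | 110000 | 1 | 1
  24 | 100001 | 1 | 0
  25 | 000010 | 0 | 0
  26 | 000100 | 0 | 0
  27 | 001000 | 0 | 0
  28 | 010000 | 0 | 0
  29 | 100000 | 1 | 1
  30 | 000001 | 0 | 1
  31 | 000011 | 0 | 1
  32 | 000111 | 0 | 1
  33 | 001111 | 0 | 1
  34 | 011111 | 0 | 1
  35 | 111111 | 1 | 0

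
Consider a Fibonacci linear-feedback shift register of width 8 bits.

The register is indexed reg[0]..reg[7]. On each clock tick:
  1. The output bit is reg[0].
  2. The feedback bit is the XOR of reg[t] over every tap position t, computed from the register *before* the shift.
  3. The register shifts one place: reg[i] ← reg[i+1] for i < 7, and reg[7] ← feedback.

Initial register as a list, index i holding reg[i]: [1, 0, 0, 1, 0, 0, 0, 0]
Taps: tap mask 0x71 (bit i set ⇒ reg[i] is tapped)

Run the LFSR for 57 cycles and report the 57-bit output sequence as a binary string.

step | reg (before) | out | fb
   0 | 10010000 | 1 | 1
   1 | 00100001 | 0 | 0
   2 | 01000010 | 0 | 1
   3 | 10000101 | 1 | 0
   4 | 00001010 | 0 | 0
   5 | 00010100 | 0 | 1
   6 | 00101001 | 0 | 1
   7 | 01010011 | 0 | 1
   8 | 10100111 | 1 | 1
   9 | 01001111 | 0 | 1
  10 | 10011111 | 1 | 0
  11 | 00111110 | 0 | 1
  12 | 01111101 | 0 | 0
  13 | 11111010 | 1 | 1
  14 | 11110101 | 1 | 0
  15 | 11101010 | 1 | 1
  16 | 11010101 | 1 | 0
  17 | 10101010 | 1 | 1
  18 | 01010101 | 0 | 1
  19 | 10101011 | 1 | 1
  20 | 01010111 | 0 | 0
  21 | 10101110 | 1 | 0
  22 | 01011100 | 0 | 0
  23 | 10111000 | 1 | 0
  24 | 01110000 | 0 | 0
  25 | 11100000 | 1 | 1
  26 | 11000001 | 1 | 1
  27 | 10000011 | 1 | 0
  28 | 00000110 | 0 | 0
  29 | 00001100 | 0 | 0
  30 | 00011000 | 0 | 1
  31 | 00110001 | 0 | 0
  32 | 01100010 | 0 | 1
  33 | 11000101 | 1 | 0
  34 | 10001010 | 1 | 1
  35 | 00010101 | 0 | 1
  36 | 00101011 | 0 | 0
  37 | 01010110 | 0 | 0
  38 | 10101100 | 1 | 1
  39 | 01011001 | 0 | 1
  40 | 10110011 | 1 | 0
  41 | 01100110 | 0 | 0
  42 | 11001100 | 1 | 1
  43 | 10011001 | 1 | 0
  44 | 00110010 | 0 | 1
  45 | 01100101 | 0 | 1
  46 | 11001011 | 1 | 1
  47 | 10010111 | 1 | 1
  48 | 00101111 | 0 | 1
  49 | 01011111 | 0 | 1
  50 | 10111111 | 1 | 0
  51 | 01111110 | 0 | 1
  52 | 11111101 | 1 | 1
  53 | 11111011 | 1 | 1
  54 | 11110111 | 1 | 1
  55 | 11101111 | 1 | 0
  56 | 11011110 | 1 | 0

100100001010011111010101011100000110001010110011001011111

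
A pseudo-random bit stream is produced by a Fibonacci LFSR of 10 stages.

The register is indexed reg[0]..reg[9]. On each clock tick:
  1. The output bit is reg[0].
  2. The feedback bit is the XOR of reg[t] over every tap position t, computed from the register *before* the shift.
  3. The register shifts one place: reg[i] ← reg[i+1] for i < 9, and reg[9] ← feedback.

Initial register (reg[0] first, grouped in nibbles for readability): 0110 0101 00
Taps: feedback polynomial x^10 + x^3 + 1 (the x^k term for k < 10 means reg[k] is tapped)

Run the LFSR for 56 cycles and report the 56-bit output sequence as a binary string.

01100101000100110110001000011100101111100101001100110010

step | reg (before) | out | fb
   0 | 0110010100 | 0 | 0
   1 | 1100101000 | 1 | 1
   2 | 1001010001 | 1 | 0
   3 | 0010100010 | 0 | 0
   4 | 0101000100 | 0 | 1
   5 | 1010001001 | 1 | 1
   6 | 0100010011 | 0 | 0
   7 | 1000100110 | 1 | 1
   8 | 0001001101 | 0 | 1
   9 | 0010011011 | 0 | 0
  10 | 0100110110 | 0 | 0
  11 | 1001101100 | 1 | 0
  12 | 0011011000 | 0 | 1
  13 | 0110110001 | 0 | 0
  14 | 1101100010 | 1 | 0
  15 | 1011000100 | 1 | 0
  16 | 0110001000 | 0 | 0
  17 | 1100010000 | 1 | 1
  18 | 1000100001 | 1 | 1
  19 | 0001000011 | 0 | 1
  20 | 0010000111 | 0 | 0
  21 | 0100001110 | 0 | 0
  22 | 1000011100 | 1 | 1
  23 | 0000111001 | 0 | 0
  24 | 0001110010 | 0 | 1
  25 | 0011100101 | 0 | 1
  26 | 0111001011 | 0 | 1
  27 | 1110010111 | 1 | 1
  28 | 1100101111 | 1 | 1
  29 | 1001011111 | 1 | 0
  30 | 0010111110 | 0 | 0
  31 | 0101111100 | 0 | 1
  32 | 1011111001 | 1 | 0
  33 | 0111110010 | 0 | 1
  34 | 1111100101 | 1 | 0
  35 | 1111001010 | 1 | 0
  36 | 1110010100 | 1 | 1
  37 | 1100101001 | 1 | 1
  38 | 1001010011 | 1 | 0
  39 | 0010100110 | 0 | 0
  40 | 0101001100 | 0 | 1
  41 | 1010011001 | 1 | 1
  42 | 0100110011 | 0 | 0
  43 | 1001100110 | 1 | 0
  44 | 0011001100 | 0 | 1
  45 | 0110011001 | 0 | 0
  46 | 1100110010 | 1 | 1
  47 | 1001100101 | 1 | 0
  48 | 0011001010 | 0 | 1
  49 | 0110010101 | 0 | 0
  50 | 1100101010 | 1 | 1
  51 | 1001010101 | 1 | 0
  52 | 0010101010 | 0 | 0
  53 | 0101010100 | 0 | 1
  54 | 1010101001 | 1 | 1
  55 | 0101010011 | 0 | 1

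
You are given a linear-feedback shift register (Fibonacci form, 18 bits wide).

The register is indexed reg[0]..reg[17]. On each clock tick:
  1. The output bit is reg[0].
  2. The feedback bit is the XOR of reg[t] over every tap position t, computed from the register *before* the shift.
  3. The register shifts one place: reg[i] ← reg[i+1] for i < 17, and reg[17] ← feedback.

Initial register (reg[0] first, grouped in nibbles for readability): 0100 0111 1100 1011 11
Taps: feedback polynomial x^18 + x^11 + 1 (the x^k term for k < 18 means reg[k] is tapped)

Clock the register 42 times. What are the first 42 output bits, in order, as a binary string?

step | reg (before) | out | fb
   0 | 010001111100101111 | 0 | 0
   1 | 100011111001011110 | 1 | 0
   2 | 000111110010111100 | 0 | 0
   3 | 001111100101111000 | 0 | 1
   4 | 011111001011110001 | 0 | 1
   5 | 111110010111100011 | 1 | 0
   6 | 111100101111000110 | 1 | 0
   7 | 111001011110001100 | 1 | 1
   8 | 110010111100011001 | 1 | 1
   9 | 100101111000110011 | 1 | 1
  10 | 001011110001100111 | 0 | 1
  11 | 010111100011001111 | 0 | 1
  12 | 101111000110011111 | 1 | 1
  13 | 011110001100111111 | 0 | 0
  14 | 111100011001111110 | 1 | 0
  15 | 111000110011111100 | 1 | 0
  16 | 110001100111111000 | 1 | 0
  17 | 100011001111110000 | 1 | 0
  18 | 000110011111100000 | 0 | 1
  19 | 001100111111000001 | 0 | 1
  20 | 011001111110000011 | 0 | 0
  21 | 110011111100000110 | 1 | 1
  22 | 100111111000001101 | 1 | 1
  23 | 001111110000011011 | 0 | 0
  24 | 011111100000110110 | 0 | 0
  25 | 111111000001101100 | 1 | 0
  26 | 111110000011011000 | 1 | 0
  27 | 111100000110110000 | 1 | 1
  28 | 111000001101100001 | 1 | 0
  29 | 110000011011000010 | 1 | 0
  30 | 100000110110000100 | 1 | 1
  31 | 000001101100001001 | 0 | 0
  32 | 000011011000010010 | 0 | 0
  33 | 000110110000100100 | 0 | 0
  34 | 001101100001001000 | 0 | 1
  35 | 011011000010010001 | 0 | 0
  36 | 110110000100100010 | 1 | 1
  37 | 101100001001000101 | 1 | 0
  38 | 011000010010001010 | 0 | 0
  39 | 110000100100010100 | 1 | 1
  40 | 100001001000101001 | 1 | 1
  41 | 000010010001010011 | 0 | 1

010001111100101111000110011111100000110110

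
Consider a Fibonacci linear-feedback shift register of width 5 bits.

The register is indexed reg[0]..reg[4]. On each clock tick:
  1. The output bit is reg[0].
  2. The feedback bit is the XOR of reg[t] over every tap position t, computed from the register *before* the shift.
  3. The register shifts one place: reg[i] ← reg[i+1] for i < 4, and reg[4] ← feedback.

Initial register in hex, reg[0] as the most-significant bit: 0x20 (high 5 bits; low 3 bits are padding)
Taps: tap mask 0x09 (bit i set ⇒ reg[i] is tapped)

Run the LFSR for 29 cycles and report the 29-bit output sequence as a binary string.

step | reg (before) | out | fb
   0 | 00100 | 0 | 0
   1 | 01000 | 0 | 0
   2 | 10000 | 1 | 1
   3 | 00001 | 0 | 0
   4 | 00010 | 0 | 1
   5 | 00101 | 0 | 0
   6 | 01010 | 0 | 1
   7 | 10101 | 1 | 1
   8 | 01011 | 0 | 1
   9 | 10111 | 1 | 0
  10 | 01110 | 0 | 1
  11 | 11101 | 1 | 1
  12 | 11011 | 1 | 0
  13 | 10110 | 1 | 0
  14 | 01100 | 0 | 0
  15 | 11000 | 1 | 1
  16 | 10001 | 1 | 1
  17 | 00011 | 0 | 1
  18 | 00111 | 0 | 1
  19 | 01111 | 0 | 1
  20 | 11111 | 1 | 0
  21 | 11110 | 1 | 0
  22 | 11100 | 1 | 1
  23 | 11001 | 1 | 1
  24 | 10011 | 1 | 0
  25 | 00110 | 0 | 1
  26 | 01101 | 0 | 0
  27 | 11010 | 1 | 0
  28 | 10100 | 1 | 1

00100001010111011000111110011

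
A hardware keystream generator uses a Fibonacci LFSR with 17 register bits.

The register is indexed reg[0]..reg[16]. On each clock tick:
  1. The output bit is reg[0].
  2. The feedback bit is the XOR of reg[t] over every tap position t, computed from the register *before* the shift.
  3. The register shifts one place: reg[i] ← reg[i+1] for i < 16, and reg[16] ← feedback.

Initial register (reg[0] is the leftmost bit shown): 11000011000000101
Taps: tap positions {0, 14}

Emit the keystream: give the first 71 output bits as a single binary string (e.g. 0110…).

11000011000000101011011101101100110000111100111110010011100101010110010

tick  register→output (feedback)
  0  11000011000000101→1 (0)
  1  10000110000001010→1 (1)
  2  00001100000010101→0 (1)
  3  00011000000101011→0 (0)
  4  00110000001010110→0 (1)
  5  01100000010101101→0 (1)
  6  11000000101011011→1 (1)
  7  10000001010110111→1 (0)
  8  00000010101101110→0 (1)
  9  00000101011011101→0 (1)
 10  00001010110111011→0 (0)
 11  00010101101110110→0 (1)
 12  00101011011101101→0 (1)
 13  01010110111011011→0 (0)
 14  10101101110110110→1 (0)
 15  01011011101101100→0 (1)
 16  10110111011011001→1 (1)
 17  01101110110110011→0 (0)
 18  11011101101100110→1 (0)
 19  10111011011001100→1 (0)
 20  01110110110011000→0 (0)
 21  11101101100110000→1 (1)
 22  11011011001100001→1 (1)
 23  10110110011000011→1 (1)
 24  01101100110000111→0 (1)
 25  11011001100001111→1 (0)
 26  10110011000011110→1 (0)
 27  01100110000111100→0 (1)
 28  11001100001111001→1 (1)
 29  10011000011110011→1 (1)
 30  00110000111100111→0 (1)
 31  01100001111001111→0 (1)
 32  11000011110011111→1 (0)
 33  10000111100111110→1 (0)
 34  00001111001111100→0 (1)
 35  00011110011111001→0 (0)
 36  00111100111110010→0 (0)
 37  01111001111100100→0 (1)
 38  11110011111001001→1 (1)
 39  11100111110010011→1 (1)
 40  11001111100100111→1 (0)
 41  10011111001001110→1 (0)
 42  00111110010011100→0 (1)
 43  01111100100111001→0 (0)
 44  11111001001110010→1 (1)
 45  11110010011100101→1 (0)
 46  11100100111001010→1 (1)
 47  11001001110010101→1 (0)
 48  10010011100101010→1 (1)
 49  00100111001010101→0 (1)
 50  01001110010101011→0 (0)
 51  10011100101010110→1 (0)
 52  00111001010101100→0 (1)
 53  01110010101011001→0 (0)
 54  11100101010110010→1 (1)
 55  11001010101100101→1 (0)
 56  10010101011001010→1 (1)
 57  00101010110010101→0 (1)
 58  01010101100101011→0 (0)
 59  10101011001010110→1 (0)
 60  01010110010101100→0 (1)
 61  10101100101011001→1 (1)
 62  01011001010110011→0 (0)
 63  10110010101100110→1 (0)
 64  01100101011001100→0 (1)
 65  11001010110011001→1 (1)
 66  10010101100110011→1 (1)
 67  00101011001100111→0 (1)
 68  01010110011001111→0 (1)
 69  10101100110011111→1 (0)
 70  01011001100111110→0 (1)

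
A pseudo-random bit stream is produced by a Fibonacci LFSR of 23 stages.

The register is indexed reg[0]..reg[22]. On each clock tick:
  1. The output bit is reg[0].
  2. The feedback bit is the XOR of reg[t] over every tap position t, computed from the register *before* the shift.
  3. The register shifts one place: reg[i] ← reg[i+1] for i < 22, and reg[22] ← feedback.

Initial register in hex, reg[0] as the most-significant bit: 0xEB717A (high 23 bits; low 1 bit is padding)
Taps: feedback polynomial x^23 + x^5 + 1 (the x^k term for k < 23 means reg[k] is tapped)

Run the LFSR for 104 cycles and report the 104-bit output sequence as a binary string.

k : reg_k → out_k, fb_k
0: 11101011011100010111101 → 1, fb=1
1: 11010110111000101111011 → 1, fb=0
2: 10101101110001011110110 → 1, fb=0
3: 01011011100010111101100 → 0, fb=0
4: 10110111000101111011000 → 1, fb=0
5: 01101110001011110110000 → 0, fb=1
6: 11011100010111101100001 → 1, fb=0
7: 10111000101111011000010 → 1, fb=1
8: 01110001011110110000101 → 0, fb=0
9: 11100010111101100001010 → 1, fb=1
10: 11000101111011000010101 → 1, fb=0
11: 10001011110110000101010 → 1, fb=1
12: 00010111101100001010101 → 0, fb=1
13: 00101111011000010101011 → 0, fb=1
14: 01011110110000101010111 → 0, fb=1
15: 10111101100001010101111 → 1, fb=0
16: 01111011000010101011110 → 0, fb=0
17: 11110110000101010111100 → 1, fb=0
18: 11101100001010101111000 → 1, fb=0
19: 11011000010101011110000 → 1, fb=1
20: 10110000101010111100001 → 1, fb=1
21: 01100001010101111000011 → 0, fb=0
22: 11000010101011110000110 → 1, fb=1
23: 10000101010111100001101 → 1, fb=0
24: 00001010101111000011010 → 0, fb=0
25: 00010101011110000110100 → 0, fb=1
26: 00101010111100001101001 → 0, fb=0
27: 01010101111000011010010 → 0, fb=1
28: 10101011110000110100101 → 1, fb=1
29: 01010111100001101001011 → 0, fb=1
30: 10101111000011010010111 → 1, fb=0
31: 01011110000110100101110 → 0, fb=1
32: 10111100001101001011101 → 1, fb=0
33: 01111000011010010111010 → 0, fb=0
34: 11110000110100101110100 → 1, fb=1
35: 11100001101001011101001 → 1, fb=1
36: 11000011010010111010011 → 1, fb=1
37: 10000110100101110100111 → 1, fb=0
38: 00001101001011101001110 → 0, fb=1
39: 00011010010111010011101 → 0, fb=0
40: 00110100101110100111010 → 0, fb=1
41: 01101001011101001110101 → 0, fb=0
42: 11010010111010011101010 → 1, fb=1
43: 10100101110100111010101 → 1, fb=0
44: 01001011101001110101010 → 0, fb=0
45: 10010111010011101010100 → 1, fb=0
46: 00101110100111010101000 → 0, fb=1
47: 01011101001110101010001 → 0, fb=1
48: 10111010011101010100011 → 1, fb=1
49: 01110100111010101000111 → 0, fb=1
50: 11101001110101010001111 → 1, fb=1
51: 11010011101010100011111 → 1, fb=1
52: 10100111010101000111111 → 1, fb=0
53: 01001110101010001111110 → 0, fb=1
54: 10011101010100011111101 → 1, fb=0
55: 00111010101000111111010 → 0, fb=0
56: 01110101010001111110100 → 0, fb=1
57: 11101010100011111101001 → 1, fb=1
58: 11010101000111111010011 → 1, fb=0
59: 10101010001111110100110 → 1, fb=1
60: 01010100011111101001101 → 0, fb=1
61: 10101000111111010011011 → 1, fb=1
62: 01010001111110100110111 → 0, fb=0
63: 10100011111101001101110 → 1, fb=1
64: 01000111111010011011101 → 0, fb=1
65: 10001111110100110111011 → 1, fb=0
66: 00011111101001101110110 → 0, fb=1
67: 00111111010011011101101 → 0, fb=1
68: 01111110100110111011011 → 0, fb=1
69: 11111101001101110110111 → 1, fb=0
70: 11111010011011101101110 → 1, fb=1
71: 11110100110111011011101 → 1, fb=0
72: 11101001101110110111010 → 1, fb=1
73: 11010011011101101110101 → 1, fb=1
74: 10100110111011011101011 → 1, fb=0
75: 01001101110110111010110 → 0, fb=1
76: 10011011101101110101101 → 1, fb=1
77: 00110111011011101011011 → 0, fb=1
78: 01101110110111010110111 → 0, fb=1
79: 11011101101110101101111 → 1, fb=0
80: 10111011011101011011110 → 1, fb=1
81: 01110110111010110111101 → 0, fb=1
82: 11101101110101101111011 → 1, fb=0
83: 11011011101011011110110 → 1, fb=1
84: 10110111010110111101101 → 1, fb=0
85: 01101110101101111011010 → 0, fb=1
86: 11011101011011110110101 → 1, fb=0
87: 10111010110111101101010 → 1, fb=1
88: 01110101101111011010101 → 0, fb=1
89: 11101011011110110101011 → 1, fb=1
90: 11010110111101101010111 → 1, fb=0
91: 10101101111011010101110 → 1, fb=0
92: 01011011110110101011100 → 0, fb=0
93: 10110111101101010111000 → 1, fb=0
94: 01101111011010101110000 → 0, fb=1
95: 11011110110101011100001 → 1, fb=0
96: 10111101101010111000010 → 1, fb=0
97: 01111011010101110000100 → 0, fb=0
98: 11110110101011100001000 → 1, fb=0
99: 11101101010111000010000 → 1, fb=0
100: 11011010101110000100000 → 1, fb=1
101: 10110101011100001000001 → 1, fb=0
102: 01101010111000010000010 → 0, fb=0
103: 11010101110000100000100 → 1, fb=0

11101011011100010111101100001010101111000011010010111010011101010100011111101001101110110111010110111101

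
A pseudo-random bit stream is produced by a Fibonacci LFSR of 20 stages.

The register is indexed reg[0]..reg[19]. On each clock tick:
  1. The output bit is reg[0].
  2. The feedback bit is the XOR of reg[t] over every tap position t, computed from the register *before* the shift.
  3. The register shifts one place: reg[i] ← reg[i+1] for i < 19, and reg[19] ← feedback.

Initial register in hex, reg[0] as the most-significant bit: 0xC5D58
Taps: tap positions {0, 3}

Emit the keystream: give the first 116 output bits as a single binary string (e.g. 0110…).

11000101110101011000111010110111100111111011000010110110001000110101000001110011100111010011111011110111010011001001

k : reg_k → out_k, fb_k
0: 11000101110101011000 → 1, fb=1
1: 10001011101010110001 → 1, fb=1
2: 00010111010101100011 → 0, fb=1
3: 00101110101011000111 → 0, fb=0
4: 01011101010110001110 → 0, fb=1
5: 10111010101100011101 → 1, fb=0
6: 01110101011000111010 → 0, fb=1
7: 11101010110001110101 → 1, fb=1
8: 11010101100011101011 → 1, fb=0
9: 10101011000111010110 → 1, fb=1
10: 01010110001110101101 → 0, fb=1
11: 10101100011101011011 → 1, fb=1
12: 01011000111010110111 → 0, fb=1
13: 10110001110101101111 → 1, fb=0
14: 01100011101011011110 → 0, fb=0
15: 11000111010110111100 → 1, fb=1
16: 10001110101101111001 → 1, fb=1
17: 00011101011011110011 → 0, fb=1
18: 00111010110111100111 → 0, fb=1
19: 01110101101111001111 → 0, fb=1
20: 11101011011110011111 → 1, fb=1
21: 11010110111100111111 → 1, fb=0
22: 10101101111001111110 → 1, fb=1
23: 01011011110011111101 → 0, fb=1
24: 10110111100111111011 → 1, fb=0
25: 01101111001111110110 → 0, fb=0
26: 11011110011111101100 → 1, fb=0
27: 10111100111111011000 → 1, fb=0
28: 01111001111110110000 → 0, fb=1
29: 11110011111101100001 → 1, fb=0
30: 11100111111011000010 → 1, fb=1
31: 11001111110110000101 → 1, fb=1
32: 10011111101100001011 → 1, fb=0
33: 00111111011000010110 → 0, fb=1
34: 01111110110000101101 → 0, fb=1
35: 11111101100001011011 → 1, fb=0
36: 11111011000010110110 → 1, fb=0
37: 11110110000101101100 → 1, fb=0
38: 11101100001011011000 → 1, fb=1
39: 11011000010110110001 → 1, fb=0
40: 10110000101101100010 → 1, fb=0
41: 01100001011011000100 → 0, fb=0
42: 11000010110110001000 → 1, fb=1
43: 10000101101100010001 → 1, fb=1
44: 00001011011000100011 → 0, fb=0
45: 00010110110001000110 → 0, fb=1
46: 00101101100010001101 → 0, fb=0
47: 01011011000100011010 → 0, fb=1
48: 10110110001000110101 → 1, fb=0
49: 01101100010001101010 → 0, fb=0
50: 11011000100011010100 → 1, fb=0
51: 10110001000110101000 → 1, fb=0
52: 01100010001101010000 → 0, fb=0
53: 11000100011010100000 → 1, fb=1
54: 10001000110101000001 → 1, fb=1
55: 00010001101010000011 → 0, fb=1
56: 00100011010100000111 → 0, fb=0
57: 01000110101000001110 → 0, fb=0
58: 10001101010000011100 → 1, fb=1
59: 00011010100000111001 → 0, fb=1
60: 00110101000001110011 → 0, fb=1
61: 01101010000011100111 → 0, fb=0
62: 11010100000111001110 → 1, fb=0
63: 10101000001110011100 → 1, fb=1
64: 01010000011100111001 → 0, fb=1
65: 10100000111001110011 → 1, fb=1
66: 01000001110011100111 → 0, fb=0
67: 10000011100111001110 → 1, fb=1
68: 00000111001110011101 → 0, fb=0
69: 00001110011100111010 → 0, fb=0
70: 00011100111001110100 → 0, fb=1
71: 00111001110011101001 → 0, fb=1
72: 01110011100111010011 → 0, fb=1
73: 11100111001110100111 → 1, fb=1
74: 11001110011101001111 → 1, fb=1
75: 10011100111010011111 → 1, fb=0
76: 00111001110100111110 → 0, fb=1
77: 01110011101001111101 → 0, fb=1
78: 11100111010011111011 → 1, fb=1
79: 11001110100111110111 → 1, fb=1
80: 10011101001111101111 → 1, fb=0
81: 00111010011111011110 → 0, fb=1
82: 01110100111110111101 → 0, fb=1
83: 11101001111101111011 → 1, fb=1
84: 11010011111011110111 → 1, fb=0
85: 10100111110111101110 → 1, fb=1
86: 01001111101111011101 → 0, fb=0
87: 10011111011110111010 → 1, fb=0
88: 00111110111101110100 → 0, fb=1
89: 01111101111011101001 → 0, fb=1
90: 11111011110111010011 → 1, fb=0
91: 11110111101110100110 → 1, fb=0
92: 11101111011101001100 → 1, fb=1
93: 11011110111010011001 → 1, fb=0
94: 10111101110100110010 → 1, fb=0
95: 01111011101001100100 → 0, fb=1
96: 11110111010011001001 → 1, fb=0
97: 11101110100110010010 → 1, fb=1
98: 11011101001100100101 → 1, fb=0
99: 10111010011001001010 → 1, fb=0
100: 01110100110010010100 → 0, fb=1
101: 11101001100100101001 → 1, fb=1
102: 11010011001001010011 → 1, fb=0
103: 10100110010010100110 → 1, fb=1
104: 01001100100101001101 → 0, fb=0
105: 10011001001010011010 → 1, fb=0
106: 00110010010100110100 → 0, fb=1
107: 01100100101001101001 → 0, fb=0
108: 11001001010011010010 → 1, fb=1
109: 10010010100110100101 → 1, fb=0
110: 00100101001101001010 → 0, fb=0
111: 01001010011010010100 → 0, fb=0
112: 10010100110100101000 → 1, fb=0
113: 00101001101001010000 → 0, fb=0
114: 01010011010010100000 → 0, fb=1
115: 10100110100101000001 → 1, fb=1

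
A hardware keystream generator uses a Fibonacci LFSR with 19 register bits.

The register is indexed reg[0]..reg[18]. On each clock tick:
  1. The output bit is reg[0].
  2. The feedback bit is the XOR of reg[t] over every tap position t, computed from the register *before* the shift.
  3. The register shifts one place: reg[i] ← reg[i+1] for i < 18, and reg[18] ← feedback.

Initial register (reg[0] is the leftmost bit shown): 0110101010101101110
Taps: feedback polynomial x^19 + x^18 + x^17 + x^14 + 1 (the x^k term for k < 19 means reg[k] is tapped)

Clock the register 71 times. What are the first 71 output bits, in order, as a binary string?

01101010101011011101100101111110101111100111110110010100010100011001001

step | reg (before) | out | fb
   0 | 0110101010101101110 | 0 | 1
   1 | 1101010101011011101 | 1 | 1
   2 | 1010101010110111011 | 1 | 0
   3 | 0101010101101110110 | 0 | 0
   4 | 1010101011011101100 | 1 | 1
   5 | 0101010110111011001 | 0 | 0
   6 | 1010101101110110010 | 1 | 1
   7 | 0101011011101100101 | 0 | 1
   8 | 1010110111011001011 | 1 | 1
   9 | 0101101110110010111 | 0 | 1
  10 | 1011011101100101111 | 1 | 1
  11 | 0110111011001011111 | 0 | 1
  12 | 1101110110010111111 | 1 | 0
  13 | 1011101100101111110 | 1 | 1
  14 | 0111011001011111101 | 0 | 0
  15 | 1110110010111111010 | 1 | 1
  16 | 1101100101111110101 | 1 | 1
  17 | 1011001011111101011 | 1 | 1
  18 | 0110010111111010111 | 0 | 1
  19 | 1100101111110101111 | 1 | 1
  20 | 1001011111101011111 | 1 | 0
  21 | 0010111111010111110 | 0 | 0
  22 | 0101111110101111100 | 0 | 1
  23 | 1011111101011111001 | 1 | 1
  24 | 0111111010111110011 | 0 | 1
  25 | 1111110101111100111 | 1 | 1
  26 | 1111101011111001111 | 1 | 1
  27 | 1111010111110011111 | 1 | 0
  28 | 1110101111100111110 | 1 | 1
  29 | 1101011111001111101 | 1 | 1
  30 | 1010111110011111011 | 1 | 0
  31 | 0101111100111110110 | 0 | 0
  32 | 1011111001111101100 | 1 | 1
  33 | 0111110011111011001 | 0 | 0
  34 | 1111100111110110010 | 1 | 1
  35 | 1111001111101100101 | 1 | 0
  36 | 1110011111011001010 | 1 | 0
  37 | 1100111110110010100 | 1 | 0
  38 | 1001111101100101000 | 1 | 1
  39 | 0011111011001010001 | 0 | 0
  40 | 0111110110010100010 | 0 | 1
  41 | 1111101100101000101 | 1 | 0
  42 | 1111011001010001010 | 1 | 0
  43 | 1110110010100010100 | 1 | 0
  44 | 1101100101000101000 | 1 | 1
  45 | 1011001010001010001 | 1 | 1
  46 | 0110010100010100011 | 0 | 0
  47 | 1100101000101000110 | 1 | 0
  48 | 1001010001010001100 | 1 | 1
  49 | 0010100010100011001 | 0 | 0
  50 | 0101000101000110010 | 0 | 0
  51 | 1010001010001100100 | 1 | 1
  52 | 0100010100011001001 | 0 | 1
  53 | 1000101000110010011 | 1 | 0
  54 | 0001010001100100110 | 0 | 1
  55 | 0010100011001001101 | 0 | 1
  56 | 0101000110010011011 | 0 | 1
  57 | 1010001100100110111 | 1 | 0
  58 | 0100011001001101110 | 0 | 1
  59 | 1000110010011011101 | 1 | 1
  60 | 0001100100110111011 | 0 | 1
  61 | 0011001001101110111 | 0 | 1
  62 | 0110010011011101111 | 0 | 0
  63 | 1100100110111011110 | 1 | 1
  64 | 1001001101110111101 | 1 | 1
  65 | 0010011011101111011 | 0 | 1
  66 | 0100110111011110111 | 0 | 1
  67 | 1001101110111101111 | 1 | 1
  68 | 0011011101111011111 | 0 | 1
  69 | 0110111011110111111 | 0 | 1
  70 | 1101110111101111111 | 1 | 0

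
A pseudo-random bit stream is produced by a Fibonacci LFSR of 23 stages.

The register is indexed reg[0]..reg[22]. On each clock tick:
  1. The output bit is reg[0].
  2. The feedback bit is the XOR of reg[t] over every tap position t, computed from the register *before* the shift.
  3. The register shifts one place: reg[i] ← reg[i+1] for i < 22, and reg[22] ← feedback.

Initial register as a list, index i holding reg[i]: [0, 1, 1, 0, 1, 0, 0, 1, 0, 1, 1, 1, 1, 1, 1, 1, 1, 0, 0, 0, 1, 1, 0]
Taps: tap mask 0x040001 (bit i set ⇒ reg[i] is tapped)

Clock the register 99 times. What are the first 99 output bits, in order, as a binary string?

011010010111111110001100101101110100010100110000111010011100010001000011110011011110011110111010010

k : reg_k → out_k, fb_k
0: 01101001011111111000110 → 0, fb=0
1: 11010010111111110001100 → 1, fb=1
2: 10100101111111100011001 → 1, fb=0
3: 01001011111111000110010 → 0, fb=1
4: 10010111111110001100101 → 1, fb=1
5: 00101111111100011001011 → 0, fb=0
6: 01011111111000110010110 → 0, fb=1
7: 10111111110001100101101 → 1, fb=1
8: 01111111100011001011011 → 0, fb=1
9: 11111111000110010110111 → 1, fb=0
10: 11111110001100101101110 → 1, fb=1
11: 11111100011001011011101 → 1, fb=0
12: 11111000110010110111010 → 1, fb=0
13: 11110001100101101110100 → 1, fb=0
14: 11100011001011011101000 → 1, fb=1
15: 11000110010110111010001 → 1, fb=0
16: 10001100101101110100010 → 1, fb=1
17: 00011001011011101000101 → 0, fb=0
18: 00110010110111010001010 → 0, fb=0
19: 01100101101110100010100 → 0, fb=1
20: 11001011011101000101001 → 1, fb=1
21: 10010110111010001010011 → 1, fb=0
22: 00101101110100010100110 → 0, fb=0
23: 01011011101000101001100 → 0, fb=0
24: 10110111010001010011000 → 1, fb=0
25: 01101110100010100110000 → 0, fb=1
26: 11011101000101001100001 → 1, fb=1
27: 10111010001010011000011 → 1, fb=1
28: 01110100010100110000111 → 0, fb=0
29: 11101000101001100001110 → 1, fb=1
30: 11010001010011000011101 → 1, fb=0
31: 10100010100110000111010 → 1, fb=0
32: 01000101001100001110100 → 0, fb=1
33: 10001010011000011101001 → 1, fb=1
34: 00010100110000111010011 → 0, fb=1
35: 00101001100001110100111 → 0, fb=0
36: 01010011000011101001110 → 0, fb=0
37: 10100110000111010011100 → 1, fb=0
38: 01001100001110100111000 → 0, fb=1
39: 10011000011101001110001 → 1, fb=0
40: 00110000111010011100010 → 0, fb=0
41: 01100001110100111000100 → 0, fb=0
42: 11000011101001110001000 → 1, fb=1
43: 10000111010011100010001 → 1, fb=0
44: 00001110100111000100010 → 0, fb=0
45: 00011101001110001000100 → 0, fb=0
46: 00111010011100010001000 → 0, fb=0
47: 01110100111000100010000 → 0, fb=1
48: 11101001110001000100001 → 1, fb=1
49: 11010011100010001000011 → 1, fb=1
50: 10100111000100010000111 → 1, fb=1
51: 01001110001000100001111 → 0, fb=0
52: 10011100010001000011110 → 1, fb=0
53: 00111000100010000111100 → 0, fb=1
54: 01110001000100001111001 → 0, fb=1
55: 11100010001000011110011 → 1, fb=0
56: 11000100010000111100110 → 1, fb=1
57: 10001000100001111001101 → 1, fb=1
58: 00010001000011110011011 → 0, fb=1
59: 00100010000111100110111 → 0, fb=1
60: 01000100001111001101111 → 0, fb=0
61: 10001000011110011011110 → 1, fb=0
62: 00010000111100110111100 → 0, fb=1
63: 00100001111001101111001 → 0, fb=1
64: 01000011110011011110011 → 0, fb=1
65: 10000111100110111100111 → 1, fb=1
66: 00001111001101111001111 → 0, fb=0
67: 00011110011011110011110 → 0, fb=1
68: 00111100110111100111101 → 0, fb=1
69: 01111001101111001111011 → 0, fb=1
70: 11110011011110011110111 → 1, fb=0
71: 11100110111100111101110 → 1, fb=1
72: 11001101111001111011101 → 1, fb=0
73: 10011011110011110111010 → 1, fb=0
74: 00110111100111101110100 → 0, fb=1
75: 01101111001111011101001 → 0, fb=0
76: 11011110011110111010010 → 1, fb=0
77: 10111100111101110100100 → 1, fb=1
78: 01111001111011101001001 → 0, fb=0
79: 11110011110111010010010 → 1, fb=0
80: 11100111101110100100100 → 1, fb=1
81: 11001111011101001001001 → 1, fb=1
82: 10011110111010010010011 → 1, fb=0
83: 00111101110100100100110 → 0, fb=0
84: 01111011101001001001100 → 0, fb=0
85: 11110111010010010011000 → 1, fb=0
86: 11101110100100100110000 → 1, fb=0
87: 11011101001001001100000 → 1, fb=1
88: 10111010010010011000001 → 1, fb=1
89: 01110100100100110000011 → 0, fb=0
90: 11101001001001100000110 → 1, fb=1
91: 11010010010011000001101 → 1, fb=1
92: 10100100100110000011011 → 1, fb=0
93: 01001001001100000110110 → 0, fb=1
94: 10010010011000001101101 → 1, fb=1
95: 00100100110000011011011 → 0, fb=1
96: 01001001100000110110111 → 0, fb=1
97: 10010011000001101101111 → 1, fb=1
98: 00100110000011011011111 → 0, fb=1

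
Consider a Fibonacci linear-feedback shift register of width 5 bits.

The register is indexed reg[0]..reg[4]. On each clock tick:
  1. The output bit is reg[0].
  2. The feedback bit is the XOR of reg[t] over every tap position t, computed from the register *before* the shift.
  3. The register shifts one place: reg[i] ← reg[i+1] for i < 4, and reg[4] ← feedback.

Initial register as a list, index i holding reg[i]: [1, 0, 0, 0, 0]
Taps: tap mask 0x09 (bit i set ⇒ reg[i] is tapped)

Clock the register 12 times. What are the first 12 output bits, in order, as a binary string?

100001010111

tick  register→output (feedback)
  0  10000→1 (1)
  1  00001→0 (0)
  2  00010→0 (1)
  3  00101→0 (0)
  4  01010→0 (1)
  5  10101→1 (1)
  6  01011→0 (1)
  7  10111→1 (0)
  8  01110→0 (1)
  9  11101→1 (1)
 10  11011→1 (0)
 11  10110→1 (0)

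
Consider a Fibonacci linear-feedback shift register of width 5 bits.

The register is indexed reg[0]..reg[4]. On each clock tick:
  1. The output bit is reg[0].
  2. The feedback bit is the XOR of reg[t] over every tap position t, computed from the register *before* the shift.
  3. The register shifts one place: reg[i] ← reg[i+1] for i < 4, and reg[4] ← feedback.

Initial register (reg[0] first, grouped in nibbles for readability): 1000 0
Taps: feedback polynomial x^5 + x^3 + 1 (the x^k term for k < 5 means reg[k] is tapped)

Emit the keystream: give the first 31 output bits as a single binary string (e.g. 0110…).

1000010101110110001111100110100

k : reg_k → out_k, fb_k
0: 10000 → 1, fb=1
1: 00001 → 0, fb=0
2: 00010 → 0, fb=1
3: 00101 → 0, fb=0
4: 01010 → 0, fb=1
5: 10101 → 1, fb=1
6: 01011 → 0, fb=1
7: 10111 → 1, fb=0
8: 01110 → 0, fb=1
9: 11101 → 1, fb=1
10: 11011 → 1, fb=0
11: 10110 → 1, fb=0
12: 01100 → 0, fb=0
13: 11000 → 1, fb=1
14: 10001 → 1, fb=1
15: 00011 → 0, fb=1
16: 00111 → 0, fb=1
17: 01111 → 0, fb=1
18: 11111 → 1, fb=0
19: 11110 → 1, fb=0
20: 11100 → 1, fb=1
21: 11001 → 1, fb=1
22: 10011 → 1, fb=0
23: 00110 → 0, fb=1
24: 01101 → 0, fb=0
25: 11010 → 1, fb=0
26: 10100 → 1, fb=1
27: 01001 → 0, fb=0
28: 10010 → 1, fb=0
29: 00100 → 0, fb=0
30: 01000 → 0, fb=0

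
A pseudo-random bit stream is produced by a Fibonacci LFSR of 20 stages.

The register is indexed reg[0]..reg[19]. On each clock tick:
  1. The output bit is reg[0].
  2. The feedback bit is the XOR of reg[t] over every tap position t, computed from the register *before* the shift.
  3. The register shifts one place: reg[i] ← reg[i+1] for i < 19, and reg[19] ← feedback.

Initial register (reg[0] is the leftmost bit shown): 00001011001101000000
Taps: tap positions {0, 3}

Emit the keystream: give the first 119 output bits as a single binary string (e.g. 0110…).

step | reg (before) | out | fb
   0 | 00001011001101000000 | 0 | 0
   1 | 00010110011010000000 | 0 | 1
   2 | 00101100110100000001 | 0 | 0
   3 | 01011001101000000010 | 0 | 1
   4 | 10110011010000000101 | 1 | 0
   5 | 01100110100000001010 | 0 | 0
   6 | 11001101000000010100 | 1 | 1
   7 | 10011010000000101001 | 1 | 0
   8 | 00110100000001010010 | 0 | 1
   9 | 01101000000010100101 | 0 | 0
  10 | 11010000000101001010 | 1 | 0
  11 | 10100000001010010100 | 1 | 1
  12 | 01000000010100101001 | 0 | 0
  13 | 10000000101001010010 | 1 | 1
  14 | 00000001010010100101 | 0 | 0
  15 | 00000010100101001010 | 0 | 0
  16 | 00000101001010010100 | 0 | 0
  17 | 00001010010100101000 | 0 | 0
  18 | 00010100101001010000 | 0 | 1
  19 | 00101001010010100001 | 0 | 0
  20 | 01010010100101000010 | 0 | 1
  21 | 10100101001010000101 | 1 | 1
  22 | 01001010010100001011 | 0 | 0
  23 | 10010100101000010110 | 1 | 0
  24 | 00101001010000101100 | 0 | 0
  25 | 01010010100001011000 | 0 | 1
  26 | 10100101000010110001 | 1 | 1
  27 | 01001010000101100011 | 0 | 0
  28 | 10010100001011000110 | 1 | 0
  29 | 00101000010110001100 | 0 | 0
  30 | 01010000101100011000 | 0 | 1
  31 | 10100001011000110001 | 1 | 1
  32 | 01000010110001100011 | 0 | 0
  33 | 10000101100011000110 | 1 | 1
  34 | 00001011000110001101 | 0 | 0
  35 | 00010110001100011010 | 0 | 1
  36 | 00101100011000110101 | 0 | 0
  37 | 01011000110001101010 | 0 | 1
  38 | 10110001100011010101 | 1 | 0
  39 | 01100011000110101010 | 0 | 0
  40 | 11000110001101010100 | 1 | 1
  41 | 10001100011010101001 | 1 | 1
  42 | 00011000110101010011 | 0 | 1
  43 | 00110001101010100111 | 0 | 1
  44 | 01100011010101001111 | 0 | 0
  45 | 11000110101010011110 | 1 | 1
  46 | 10001101010100111101 | 1 | 1
  47 | 00011010101001111011 | 0 | 1
  48 | 00110101010011110111 | 0 | 1
  49 | 01101010100111101111 | 0 | 0
  50 | 11010101001111011110 | 1 | 0
  51 | 10101010011110111100 | 1 | 1
  52 | 01010100111101111001 | 0 | 1
  53 | 10101001111011110011 | 1 | 1
  54 | 01010011110111100111 | 0 | 1
  55 | 10100111101111001111 | 1 | 1
  56 | 01001111011110011111 | 0 | 0
  57 | 10011110111100111110 | 1 | 0
  58 | 00111101111001111100 | 0 | 1
  59 | 01111011110011111001 | 0 | 1
  60 | 11110111100111110011 | 1 | 0
  61 | 11101111001111100110 | 1 | 1
  62 | 11011110011111001101 | 1 | 0
  63 | 10111100111110011010 | 1 | 0
  64 | 01111001111100110100 | 0 | 1
  65 | 11110011111001101001 | 1 | 0
  66 | 11100111110011010010 | 1 | 1
  67 | 11001111100110100101 | 1 | 1
  68 | 10011111001101001011 | 1 | 0
  69 | 00111110011010010110 | 0 | 1
  70 | 01111100110100101101 | 0 | 1
  71 | 11111001101001011011 | 1 | 0
  72 | 11110011010010110110 | 1 | 0
  73 | 11100110100101101100 | 1 | 1
  74 | 11001101001011011001 | 1 | 1
  75 | 10011010010110110011 | 1 | 0
  76 | 00110100101101100110 | 0 | 1
  77 | 01101001011011001101 | 0 | 0
  78 | 11010010110110011010 | 1 | 0
  79 | 10100101101100110100 | 1 | 1
  80 | 01001011011001101001 | 0 | 0
  81 | 10010110110011010010 | 1 | 0
  82 | 00101101100110100100 | 0 | 0
  83 | 01011011001101001000 | 0 | 1
  84 | 10110110011010010001 | 1 | 0
  85 | 01101100110100100010 | 0 | 0
  86 | 11011001101001000100 | 1 | 0
  87 | 10110011010010001000 | 1 | 0
  88 | 01100110100100010000 | 0 | 0
  89 | 11001101001000100000 | 1 | 1
  90 | 10011010010001000001 | 1 | 0
  91 | 00110100100010000010 | 0 | 1
  92 | 01101001000100000101 | 0 | 0
  93 | 11010010001000001010 | 1 | 0
  94 | 10100100010000010100 | 1 | 1
  95 | 01001000100000101001 | 0 | 0
  96 | 10010001000001010010 | 1 | 0
  97 | 00100010000010100100 | 0 | 0
  98 | 01000100000101001000 | 0 | 0
  99 | 10001000001010010000 | 1 | 1
 100 | 00010000010100100001 | 0 | 1
 101 | 00100000101001000011 | 0 | 0
 102 | 01000001010010000110 | 0 | 0
 103 | 10000010100100001100 | 1 | 1
 104 | 00000101001000011001 | 0 | 0
 105 | 00001010010000110010 | 0 | 0
 106 | 00010100100001100100 | 0 | 1
 107 | 00101001000011001001 | 0 | 0
 108 | 01010010000110010010 | 0 | 1
 109 | 10100100001100100101 | 1 | 1
 110 | 01001000011001001011 | 0 | 0
 111 | 10010000110010010110 | 1 | 0
 112 | 00100001100100101100 | 0 | 0
 113 | 01000011001001011000 | 0 | 0
 114 | 10000110010010110000 | 1 | 1
 115 | 00001100100101100001 | 0 | 0
 116 | 00011001001011000010 | 0 | 1
 117 | 00110010010110000101 | 0 | 1
 118 | 01100100101100001011 | 0 | 0

00001011001101000000010100101001010000101100011000110101010011110111100111110011010010110110011010010001000001010010000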